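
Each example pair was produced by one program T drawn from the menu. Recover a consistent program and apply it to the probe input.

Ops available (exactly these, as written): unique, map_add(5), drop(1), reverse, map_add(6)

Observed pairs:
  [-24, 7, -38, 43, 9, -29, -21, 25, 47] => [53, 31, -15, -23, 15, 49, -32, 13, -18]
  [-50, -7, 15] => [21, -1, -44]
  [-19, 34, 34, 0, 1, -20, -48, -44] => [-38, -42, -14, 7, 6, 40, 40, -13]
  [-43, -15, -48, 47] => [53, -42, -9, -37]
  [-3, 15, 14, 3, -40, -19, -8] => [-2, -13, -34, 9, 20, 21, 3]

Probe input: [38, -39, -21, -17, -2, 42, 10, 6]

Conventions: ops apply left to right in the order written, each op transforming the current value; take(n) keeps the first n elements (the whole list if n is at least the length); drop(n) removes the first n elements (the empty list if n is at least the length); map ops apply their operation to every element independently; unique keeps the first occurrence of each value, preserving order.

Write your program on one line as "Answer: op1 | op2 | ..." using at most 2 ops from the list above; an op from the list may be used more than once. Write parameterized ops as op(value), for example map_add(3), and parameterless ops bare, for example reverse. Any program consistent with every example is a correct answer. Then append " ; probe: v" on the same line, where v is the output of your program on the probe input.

reverse | map_add(6) ; probe: [12, 16, 48, 4, -11, -15, -33, 44]

Check, running the answer program on each example:
  [-24, 7, -38, 43, 9, -29, -21, 25, 47] -> [47, 25, -21, -29, 9, 43, -38, 7, -24] -> [53, 31, -15, -23, 15, 49, -32, 13, -18]
  [-50, -7, 15] -> [15, -7, -50] -> [21, -1, -44]
  [-19, 34, 34, 0, 1, -20, -48, -44] -> [-44, -48, -20, 1, 0, 34, 34, -19] -> [-38, -42, -14, 7, 6, 40, 40, -13]
  [-43, -15, -48, 47] -> [47, -48, -15, -43] -> [53, -42, -9, -37]
  [-3, 15, 14, 3, -40, -19, -8] -> [-8, -19, -40, 3, 14, 15, -3] -> [-2, -13, -34, 9, 20, 21, 3]
  probe: [38, -39, -21, -17, -2, 42, 10, 6] -> [6, 10, 42, -2, -17, -21, -39, 38] -> [12, 16, 48, 4, -11, -15, -33, 44]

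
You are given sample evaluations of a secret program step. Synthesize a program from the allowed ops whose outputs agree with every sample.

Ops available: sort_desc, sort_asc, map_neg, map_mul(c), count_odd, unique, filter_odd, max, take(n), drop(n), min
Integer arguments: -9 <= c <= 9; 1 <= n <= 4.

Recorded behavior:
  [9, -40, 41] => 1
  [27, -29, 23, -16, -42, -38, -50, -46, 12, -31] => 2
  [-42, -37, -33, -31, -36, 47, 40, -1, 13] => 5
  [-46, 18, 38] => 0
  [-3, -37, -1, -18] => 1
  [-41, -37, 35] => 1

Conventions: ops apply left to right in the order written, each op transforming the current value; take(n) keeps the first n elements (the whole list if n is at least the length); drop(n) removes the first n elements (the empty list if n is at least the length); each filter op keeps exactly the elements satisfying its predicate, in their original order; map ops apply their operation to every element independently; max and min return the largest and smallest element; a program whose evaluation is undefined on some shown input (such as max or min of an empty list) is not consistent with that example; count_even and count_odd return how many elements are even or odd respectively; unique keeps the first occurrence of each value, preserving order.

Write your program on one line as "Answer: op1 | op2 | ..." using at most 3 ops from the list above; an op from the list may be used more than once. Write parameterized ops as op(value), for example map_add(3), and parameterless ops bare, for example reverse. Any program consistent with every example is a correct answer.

drop(2) | sort_desc | count_odd

Check, running the answer program on each example:
  [9, -40, 41] -> [41] -> [41] -> 1
  [27, -29, 23, -16, -42, -38, -50, -46, 12, -31] -> [23, -16, -42, -38, -50, -46, 12, -31] -> [23, 12, -16, -31, -38, -42, -46, -50] -> 2
  [-42, -37, -33, -31, -36, 47, 40, -1, 13] -> [-33, -31, -36, 47, 40, -1, 13] -> [47, 40, 13, -1, -31, -33, -36] -> 5
  [-46, 18, 38] -> [38] -> [38] -> 0
  [-3, -37, -1, -18] -> [-1, -18] -> [-1, -18] -> 1
  [-41, -37, 35] -> [35] -> [35] -> 1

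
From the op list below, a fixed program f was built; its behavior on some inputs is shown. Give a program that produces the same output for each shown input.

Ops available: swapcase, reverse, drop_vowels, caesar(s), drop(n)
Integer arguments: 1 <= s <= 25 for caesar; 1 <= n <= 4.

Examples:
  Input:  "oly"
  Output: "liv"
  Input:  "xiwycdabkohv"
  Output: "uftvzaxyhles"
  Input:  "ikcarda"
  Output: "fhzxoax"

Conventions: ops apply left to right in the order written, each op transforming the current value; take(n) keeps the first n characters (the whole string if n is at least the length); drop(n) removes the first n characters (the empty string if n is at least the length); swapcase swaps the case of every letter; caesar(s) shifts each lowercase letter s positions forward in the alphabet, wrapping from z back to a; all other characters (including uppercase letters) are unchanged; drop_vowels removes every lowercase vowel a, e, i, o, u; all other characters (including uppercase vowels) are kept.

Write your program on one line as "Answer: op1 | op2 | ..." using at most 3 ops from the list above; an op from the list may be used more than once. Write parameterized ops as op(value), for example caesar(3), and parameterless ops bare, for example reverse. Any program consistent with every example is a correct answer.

caesar(10) | caesar(13)

Check, running the answer program on each example:
  "oly" -> "yvi" -> "liv"
  "xiwycdabkohv" -> "hsgimnkluyrf" -> "uftvzaxyhles"
  "ikcarda" -> "sumkbnk" -> "fhzxoax"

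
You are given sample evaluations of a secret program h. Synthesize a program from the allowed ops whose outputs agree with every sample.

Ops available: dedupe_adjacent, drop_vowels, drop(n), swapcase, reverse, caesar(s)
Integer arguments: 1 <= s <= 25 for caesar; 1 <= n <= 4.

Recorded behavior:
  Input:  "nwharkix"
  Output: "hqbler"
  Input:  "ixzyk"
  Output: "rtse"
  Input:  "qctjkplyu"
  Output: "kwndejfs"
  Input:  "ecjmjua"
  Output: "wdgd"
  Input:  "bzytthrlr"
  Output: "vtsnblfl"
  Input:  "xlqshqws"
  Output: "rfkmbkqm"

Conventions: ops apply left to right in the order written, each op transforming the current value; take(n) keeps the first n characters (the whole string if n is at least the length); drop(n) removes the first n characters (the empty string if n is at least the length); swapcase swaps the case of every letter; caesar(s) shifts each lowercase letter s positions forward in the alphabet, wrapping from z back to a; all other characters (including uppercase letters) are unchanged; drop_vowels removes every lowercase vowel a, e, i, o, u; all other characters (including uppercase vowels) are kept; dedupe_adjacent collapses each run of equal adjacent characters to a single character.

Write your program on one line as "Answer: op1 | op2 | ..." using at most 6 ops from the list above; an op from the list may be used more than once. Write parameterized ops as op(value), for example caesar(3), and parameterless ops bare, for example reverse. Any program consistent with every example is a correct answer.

drop_vowels | swapcase | dedupe_adjacent | swapcase | caesar(20)

Check, running the answer program on each example:
  "nwharkix" -> "nwhrkx" -> "NWHRKX" -> "NWHRKX" -> "nwhrkx" -> "hqbler"
  "ixzyk" -> "xzyk" -> "XZYK" -> "XZYK" -> "xzyk" -> "rtse"
  "qctjkplyu" -> "qctjkply" -> "QCTJKPLY" -> "QCTJKPLY" -> "qctjkply" -> "kwndejfs"
  "ecjmjua" -> "cjmj" -> "CJMJ" -> "CJMJ" -> "cjmj" -> "wdgd"
  "bzytthrlr" -> "bzytthrlr" -> "BZYTTHRLR" -> "BZYTHRLR" -> "bzythrlr" -> "vtsnblfl"
  "xlqshqws" -> "xlqshqws" -> "XLQSHQWS" -> "XLQSHQWS" -> "xlqshqws" -> "rfkmbkqm"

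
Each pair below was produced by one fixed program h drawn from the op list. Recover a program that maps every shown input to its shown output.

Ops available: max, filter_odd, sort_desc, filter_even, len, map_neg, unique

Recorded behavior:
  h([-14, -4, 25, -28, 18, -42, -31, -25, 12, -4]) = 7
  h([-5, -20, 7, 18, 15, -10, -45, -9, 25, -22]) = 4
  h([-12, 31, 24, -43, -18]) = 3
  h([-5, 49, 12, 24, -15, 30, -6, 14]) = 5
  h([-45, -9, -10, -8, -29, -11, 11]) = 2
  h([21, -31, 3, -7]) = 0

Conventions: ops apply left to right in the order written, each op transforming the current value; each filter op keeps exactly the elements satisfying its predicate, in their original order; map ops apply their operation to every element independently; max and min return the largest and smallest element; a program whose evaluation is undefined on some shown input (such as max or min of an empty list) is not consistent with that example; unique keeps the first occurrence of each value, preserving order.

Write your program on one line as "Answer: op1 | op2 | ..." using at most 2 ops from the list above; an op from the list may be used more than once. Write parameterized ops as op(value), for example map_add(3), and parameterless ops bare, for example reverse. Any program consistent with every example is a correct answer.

filter_even | len

Check, running the answer program on each example:
  [-14, -4, 25, -28, 18, -42, -31, -25, 12, -4] -> [-14, -4, -28, 18, -42, 12, -4] -> 7
  [-5, -20, 7, 18, 15, -10, -45, -9, 25, -22] -> [-20, 18, -10, -22] -> 4
  [-12, 31, 24, -43, -18] -> [-12, 24, -18] -> 3
  [-5, 49, 12, 24, -15, 30, -6, 14] -> [12, 24, 30, -6, 14] -> 5
  [-45, -9, -10, -8, -29, -11, 11] -> [-10, -8] -> 2
  [21, -31, 3, -7] -> [] -> 0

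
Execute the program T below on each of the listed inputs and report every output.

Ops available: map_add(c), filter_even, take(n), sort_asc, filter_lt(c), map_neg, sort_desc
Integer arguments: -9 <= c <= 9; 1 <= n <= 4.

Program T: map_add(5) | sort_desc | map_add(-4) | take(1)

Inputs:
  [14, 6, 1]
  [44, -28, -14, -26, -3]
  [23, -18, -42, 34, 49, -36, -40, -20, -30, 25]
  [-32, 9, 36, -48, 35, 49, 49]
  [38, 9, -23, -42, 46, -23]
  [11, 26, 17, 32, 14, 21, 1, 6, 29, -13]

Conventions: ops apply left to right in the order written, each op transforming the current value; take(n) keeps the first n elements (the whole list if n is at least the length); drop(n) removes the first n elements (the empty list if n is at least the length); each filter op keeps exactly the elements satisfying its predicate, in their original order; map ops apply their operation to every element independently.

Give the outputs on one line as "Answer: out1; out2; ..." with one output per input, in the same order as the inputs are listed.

Execution, op by op:
  [14, 6, 1] -> [19, 11, 6] -> [19, 11, 6] -> [15, 7, 2] -> [15]
  [44, -28, -14, -26, -3] -> [49, -23, -9, -21, 2] -> [49, 2, -9, -21, -23] -> [45, -2, -13, -25, -27] -> [45]
  [23, -18, -42, 34, 49, -36, -40, -20, -30, 25] -> [28, -13, -37, 39, 54, -31, -35, -15, -25, 30] -> [54, 39, 30, 28, -13, -15, -25, -31, -35, -37] -> [50, 35, 26, 24, -17, -19, -29, -35, -39, -41] -> [50]
  [-32, 9, 36, -48, 35, 49, 49] -> [-27, 14, 41, -43, 40, 54, 54] -> [54, 54, 41, 40, 14, -27, -43] -> [50, 50, 37, 36, 10, -31, -47] -> [50]
  [38, 9, -23, -42, 46, -23] -> [43, 14, -18, -37, 51, -18] -> [51, 43, 14, -18, -18, -37] -> [47, 39, 10, -22, -22, -41] -> [47]
  [11, 26, 17, 32, 14, 21, 1, 6, 29, -13] -> [16, 31, 22, 37, 19, 26, 6, 11, 34, -8] -> [37, 34, 31, 26, 22, 19, 16, 11, 6, -8] -> [33, 30, 27, 22, 18, 15, 12, 7, 2, -12] -> [33]

[15]; [45]; [50]; [50]; [47]; [33]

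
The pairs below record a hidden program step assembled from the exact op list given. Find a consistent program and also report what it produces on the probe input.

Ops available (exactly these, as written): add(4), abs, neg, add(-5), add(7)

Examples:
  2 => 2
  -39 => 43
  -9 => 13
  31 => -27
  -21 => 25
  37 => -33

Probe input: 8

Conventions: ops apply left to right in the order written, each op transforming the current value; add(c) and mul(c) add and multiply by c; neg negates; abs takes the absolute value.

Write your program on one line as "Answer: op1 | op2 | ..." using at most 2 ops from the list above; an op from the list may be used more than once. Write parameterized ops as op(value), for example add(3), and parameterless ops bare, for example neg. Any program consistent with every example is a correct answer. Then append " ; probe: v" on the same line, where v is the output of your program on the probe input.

neg | add(4) ; probe: -4

Check, running the answer program on each example:
  2 -> -2 -> 2
  -39 -> 39 -> 43
  -9 -> 9 -> 13
  31 -> -31 -> -27
  -21 -> 21 -> 25
  37 -> -37 -> -33
  probe: 8 -> -8 -> -4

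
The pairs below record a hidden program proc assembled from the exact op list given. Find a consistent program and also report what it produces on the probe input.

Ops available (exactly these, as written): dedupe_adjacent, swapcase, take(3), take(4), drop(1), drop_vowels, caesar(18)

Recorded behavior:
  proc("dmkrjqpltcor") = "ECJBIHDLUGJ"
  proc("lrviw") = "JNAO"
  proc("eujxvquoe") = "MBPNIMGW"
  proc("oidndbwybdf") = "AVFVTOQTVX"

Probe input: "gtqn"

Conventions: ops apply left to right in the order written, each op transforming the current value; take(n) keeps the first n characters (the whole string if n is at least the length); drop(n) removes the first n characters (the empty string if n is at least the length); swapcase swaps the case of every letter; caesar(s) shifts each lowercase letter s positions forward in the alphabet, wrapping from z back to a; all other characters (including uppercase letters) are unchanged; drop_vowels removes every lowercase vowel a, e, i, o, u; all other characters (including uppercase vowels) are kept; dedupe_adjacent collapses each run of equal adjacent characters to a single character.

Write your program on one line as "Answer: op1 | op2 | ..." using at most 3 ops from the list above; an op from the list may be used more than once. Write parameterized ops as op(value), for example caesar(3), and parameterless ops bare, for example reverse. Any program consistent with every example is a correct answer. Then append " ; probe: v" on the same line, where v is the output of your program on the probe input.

caesar(18) | drop(1) | swapcase ; probe: "LIF"

Check, running the answer program on each example:
  "dmkrjqpltcor" -> "vecjbihdlugj" -> "ecjbihdlugj" -> "ECJBIHDLUGJ"
  "lrviw" -> "djnao" -> "jnao" -> "JNAO"
  "eujxvquoe" -> "wmbpnimgw" -> "mbpnimgw" -> "MBPNIMGW"
  "oidndbwybdf" -> "gavfvtoqtvx" -> "avfvtoqtvx" -> "AVFVTOQTVX"
  probe: "gtqn" -> "ylif" -> "lif" -> "LIF"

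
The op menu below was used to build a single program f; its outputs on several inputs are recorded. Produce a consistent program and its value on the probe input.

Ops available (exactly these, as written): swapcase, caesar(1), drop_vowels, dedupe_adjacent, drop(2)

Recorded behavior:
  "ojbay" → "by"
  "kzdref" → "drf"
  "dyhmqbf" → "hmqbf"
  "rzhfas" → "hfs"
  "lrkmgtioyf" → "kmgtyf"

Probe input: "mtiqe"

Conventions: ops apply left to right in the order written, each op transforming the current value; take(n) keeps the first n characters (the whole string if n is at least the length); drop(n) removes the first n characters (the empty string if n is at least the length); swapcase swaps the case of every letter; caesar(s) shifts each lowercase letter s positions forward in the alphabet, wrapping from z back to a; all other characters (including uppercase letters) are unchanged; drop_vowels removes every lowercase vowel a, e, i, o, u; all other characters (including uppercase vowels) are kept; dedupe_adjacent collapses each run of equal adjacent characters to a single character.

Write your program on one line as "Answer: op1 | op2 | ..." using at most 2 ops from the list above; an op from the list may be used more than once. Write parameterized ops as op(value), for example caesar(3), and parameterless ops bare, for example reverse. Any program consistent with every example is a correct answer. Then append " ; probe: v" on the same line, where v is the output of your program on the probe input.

drop(2) | drop_vowels ; probe: "q"

Check, running the answer program on each example:
  "ojbay" -> "bay" -> "by"
  "kzdref" -> "dref" -> "drf"
  "dyhmqbf" -> "hmqbf" -> "hmqbf"
  "rzhfas" -> "hfas" -> "hfs"
  "lrkmgtioyf" -> "kmgtioyf" -> "kmgtyf"
  probe: "mtiqe" -> "iqe" -> "q"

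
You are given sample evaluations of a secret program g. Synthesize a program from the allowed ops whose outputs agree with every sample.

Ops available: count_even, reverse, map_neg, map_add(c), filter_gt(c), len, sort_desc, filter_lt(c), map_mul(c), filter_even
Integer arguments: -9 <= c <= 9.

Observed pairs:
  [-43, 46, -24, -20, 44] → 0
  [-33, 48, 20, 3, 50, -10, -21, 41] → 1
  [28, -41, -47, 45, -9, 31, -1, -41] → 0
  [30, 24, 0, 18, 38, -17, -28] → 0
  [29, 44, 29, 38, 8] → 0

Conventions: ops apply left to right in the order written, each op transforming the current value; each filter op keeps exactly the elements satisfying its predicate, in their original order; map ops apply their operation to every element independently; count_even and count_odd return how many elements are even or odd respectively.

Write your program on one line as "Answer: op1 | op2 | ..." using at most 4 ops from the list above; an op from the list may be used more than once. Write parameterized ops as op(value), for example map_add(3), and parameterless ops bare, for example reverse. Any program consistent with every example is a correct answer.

filter_lt(5) | filter_gt(1) | len

Check, running the answer program on each example:
  [-43, 46, -24, -20, 44] -> [-43, -24, -20] -> [] -> 0
  [-33, 48, 20, 3, 50, -10, -21, 41] -> [-33, 3, -10, -21] -> [3] -> 1
  [28, -41, -47, 45, -9, 31, -1, -41] -> [-41, -47, -9, -1, -41] -> [] -> 0
  [30, 24, 0, 18, 38, -17, -28] -> [0, -17, -28] -> [] -> 0
  [29, 44, 29, 38, 8] -> [] -> [] -> 0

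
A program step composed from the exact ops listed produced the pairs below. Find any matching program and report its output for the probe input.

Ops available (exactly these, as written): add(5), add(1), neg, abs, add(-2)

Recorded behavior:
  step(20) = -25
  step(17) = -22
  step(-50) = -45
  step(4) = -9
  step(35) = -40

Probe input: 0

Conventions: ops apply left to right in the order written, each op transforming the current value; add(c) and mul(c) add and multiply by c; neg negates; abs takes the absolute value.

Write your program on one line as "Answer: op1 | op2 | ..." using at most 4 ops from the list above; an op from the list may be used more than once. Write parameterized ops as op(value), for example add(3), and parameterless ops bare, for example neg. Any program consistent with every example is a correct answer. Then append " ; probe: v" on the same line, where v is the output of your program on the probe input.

add(5) | abs | neg ; probe: -5

Check, running the answer program on each example:
  20 -> 25 -> 25 -> -25
  17 -> 22 -> 22 -> -22
  -50 -> -45 -> 45 -> -45
  4 -> 9 -> 9 -> -9
  35 -> 40 -> 40 -> -40
  probe: 0 -> 5 -> 5 -> -5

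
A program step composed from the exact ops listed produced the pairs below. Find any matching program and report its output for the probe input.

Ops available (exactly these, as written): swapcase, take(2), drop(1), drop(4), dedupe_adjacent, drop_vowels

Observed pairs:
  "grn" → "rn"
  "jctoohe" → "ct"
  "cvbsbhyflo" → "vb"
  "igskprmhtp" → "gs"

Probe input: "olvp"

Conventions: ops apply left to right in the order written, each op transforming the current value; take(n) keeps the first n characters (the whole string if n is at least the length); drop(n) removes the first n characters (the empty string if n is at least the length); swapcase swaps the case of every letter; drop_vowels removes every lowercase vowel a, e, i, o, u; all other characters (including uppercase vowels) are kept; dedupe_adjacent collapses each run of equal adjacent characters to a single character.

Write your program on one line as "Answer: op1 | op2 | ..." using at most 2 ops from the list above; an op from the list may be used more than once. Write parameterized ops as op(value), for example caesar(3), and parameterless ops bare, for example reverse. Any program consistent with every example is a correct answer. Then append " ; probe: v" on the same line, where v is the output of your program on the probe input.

drop(1) | take(2) ; probe: "lv"

Check, running the answer program on each example:
  "grn" -> "rn" -> "rn"
  "jctoohe" -> "ctoohe" -> "ct"
  "cvbsbhyflo" -> "vbsbhyflo" -> "vb"
  "igskprmhtp" -> "gskprmhtp" -> "gs"
  probe: "olvp" -> "lvp" -> "lv"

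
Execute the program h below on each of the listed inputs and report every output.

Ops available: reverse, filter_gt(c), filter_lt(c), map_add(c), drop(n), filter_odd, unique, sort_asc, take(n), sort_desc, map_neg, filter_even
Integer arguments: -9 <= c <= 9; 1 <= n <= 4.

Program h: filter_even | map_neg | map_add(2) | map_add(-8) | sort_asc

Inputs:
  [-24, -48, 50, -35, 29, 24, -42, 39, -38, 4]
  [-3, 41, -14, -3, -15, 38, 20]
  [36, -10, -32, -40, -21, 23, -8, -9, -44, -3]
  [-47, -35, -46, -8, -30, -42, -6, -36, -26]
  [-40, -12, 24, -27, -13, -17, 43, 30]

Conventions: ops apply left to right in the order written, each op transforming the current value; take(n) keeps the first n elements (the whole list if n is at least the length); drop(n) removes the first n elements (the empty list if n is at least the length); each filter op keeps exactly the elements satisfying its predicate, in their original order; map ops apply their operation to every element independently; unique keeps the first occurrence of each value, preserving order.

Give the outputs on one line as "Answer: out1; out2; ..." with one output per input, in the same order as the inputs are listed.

[-56, -30, -10, 18, 32, 36, 42]; [-44, -26, 8]; [-42, 2, 4, 26, 34, 38]; [0, 2, 20, 24, 30, 36, 40]; [-36, -30, 6, 34]

Execution, op by op:
  [-24, -48, 50, -35, 29, 24, -42, 39, -38, 4] -> [-24, -48, 50, 24, -42, -38, 4] -> [24, 48, -50, -24, 42, 38, -4] -> [26, 50, -48, -22, 44, 40, -2] -> [18, 42, -56, -30, 36, 32, -10] -> [-56, -30, -10, 18, 32, 36, 42]
  [-3, 41, -14, -3, -15, 38, 20] -> [-14, 38, 20] -> [14, -38, -20] -> [16, -36, -18] -> [8, -44, -26] -> [-44, -26, 8]
  [36, -10, -32, -40, -21, 23, -8, -9, -44, -3] -> [36, -10, -32, -40, -8, -44] -> [-36, 10, 32, 40, 8, 44] -> [-34, 12, 34, 42, 10, 46] -> [-42, 4, 26, 34, 2, 38] -> [-42, 2, 4, 26, 34, 38]
  [-47, -35, -46, -8, -30, -42, -6, -36, -26] -> [-46, -8, -30, -42, -6, -36, -26] -> [46, 8, 30, 42, 6, 36, 26] -> [48, 10, 32, 44, 8, 38, 28] -> [40, 2, 24, 36, 0, 30, 20] -> [0, 2, 20, 24, 30, 36, 40]
  [-40, -12, 24, -27, -13, -17, 43, 30] -> [-40, -12, 24, 30] -> [40, 12, -24, -30] -> [42, 14, -22, -28] -> [34, 6, -30, -36] -> [-36, -30, 6, 34]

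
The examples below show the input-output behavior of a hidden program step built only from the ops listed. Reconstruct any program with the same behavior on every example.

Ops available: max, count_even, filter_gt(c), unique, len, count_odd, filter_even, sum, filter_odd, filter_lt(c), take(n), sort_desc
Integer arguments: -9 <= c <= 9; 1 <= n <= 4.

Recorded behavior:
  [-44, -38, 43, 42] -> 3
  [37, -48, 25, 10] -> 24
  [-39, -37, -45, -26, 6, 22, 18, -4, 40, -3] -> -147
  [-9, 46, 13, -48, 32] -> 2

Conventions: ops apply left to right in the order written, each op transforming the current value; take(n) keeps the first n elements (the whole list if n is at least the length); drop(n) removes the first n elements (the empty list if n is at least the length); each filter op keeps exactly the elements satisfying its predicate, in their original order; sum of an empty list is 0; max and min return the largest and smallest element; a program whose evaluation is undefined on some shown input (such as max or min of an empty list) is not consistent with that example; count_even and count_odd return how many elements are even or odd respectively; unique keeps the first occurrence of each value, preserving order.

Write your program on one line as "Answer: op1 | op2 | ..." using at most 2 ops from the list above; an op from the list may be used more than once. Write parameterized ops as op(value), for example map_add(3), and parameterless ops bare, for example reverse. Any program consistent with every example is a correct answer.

take(4) | sum

Check, running the answer program on each example:
  [-44, -38, 43, 42] -> [-44, -38, 43, 42] -> 3
  [37, -48, 25, 10] -> [37, -48, 25, 10] -> 24
  [-39, -37, -45, -26, 6, 22, 18, -4, 40, -3] -> [-39, -37, -45, -26] -> -147
  [-9, 46, 13, -48, 32] -> [-9, 46, 13, -48] -> 2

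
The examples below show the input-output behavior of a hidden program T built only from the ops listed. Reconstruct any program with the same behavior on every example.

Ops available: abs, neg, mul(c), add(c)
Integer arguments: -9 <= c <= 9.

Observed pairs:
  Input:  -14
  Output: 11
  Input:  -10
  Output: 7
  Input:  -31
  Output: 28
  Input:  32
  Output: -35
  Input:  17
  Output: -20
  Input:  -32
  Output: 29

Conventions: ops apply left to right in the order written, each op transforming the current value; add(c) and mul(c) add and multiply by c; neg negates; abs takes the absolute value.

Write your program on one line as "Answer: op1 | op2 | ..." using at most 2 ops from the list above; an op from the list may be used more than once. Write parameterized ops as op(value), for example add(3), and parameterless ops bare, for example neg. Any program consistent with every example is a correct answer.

add(3) | neg

Check, running the answer program on each example:
  -14 -> -11 -> 11
  -10 -> -7 -> 7
  -31 -> -28 -> 28
  32 -> 35 -> -35
  17 -> 20 -> -20
  -32 -> -29 -> 29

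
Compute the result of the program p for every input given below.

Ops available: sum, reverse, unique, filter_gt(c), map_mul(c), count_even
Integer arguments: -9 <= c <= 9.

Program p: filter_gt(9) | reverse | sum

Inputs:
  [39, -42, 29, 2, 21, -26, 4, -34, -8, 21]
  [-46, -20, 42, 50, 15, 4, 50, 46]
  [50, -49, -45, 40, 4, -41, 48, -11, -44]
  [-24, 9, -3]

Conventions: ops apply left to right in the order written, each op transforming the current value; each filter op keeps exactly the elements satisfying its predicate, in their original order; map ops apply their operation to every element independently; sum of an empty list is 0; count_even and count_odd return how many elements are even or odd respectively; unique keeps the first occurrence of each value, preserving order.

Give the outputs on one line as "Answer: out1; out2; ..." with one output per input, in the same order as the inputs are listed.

110; 203; 138; 0

Execution, op by op:
  [39, -42, 29, 2, 21, -26, 4, -34, -8, 21] -> [39, 29, 21, 21] -> [21, 21, 29, 39] -> 110
  [-46, -20, 42, 50, 15, 4, 50, 46] -> [42, 50, 15, 50, 46] -> [46, 50, 15, 50, 42] -> 203
  [50, -49, -45, 40, 4, -41, 48, -11, -44] -> [50, 40, 48] -> [48, 40, 50] -> 138
  [-24, 9, -3] -> [] -> [] -> 0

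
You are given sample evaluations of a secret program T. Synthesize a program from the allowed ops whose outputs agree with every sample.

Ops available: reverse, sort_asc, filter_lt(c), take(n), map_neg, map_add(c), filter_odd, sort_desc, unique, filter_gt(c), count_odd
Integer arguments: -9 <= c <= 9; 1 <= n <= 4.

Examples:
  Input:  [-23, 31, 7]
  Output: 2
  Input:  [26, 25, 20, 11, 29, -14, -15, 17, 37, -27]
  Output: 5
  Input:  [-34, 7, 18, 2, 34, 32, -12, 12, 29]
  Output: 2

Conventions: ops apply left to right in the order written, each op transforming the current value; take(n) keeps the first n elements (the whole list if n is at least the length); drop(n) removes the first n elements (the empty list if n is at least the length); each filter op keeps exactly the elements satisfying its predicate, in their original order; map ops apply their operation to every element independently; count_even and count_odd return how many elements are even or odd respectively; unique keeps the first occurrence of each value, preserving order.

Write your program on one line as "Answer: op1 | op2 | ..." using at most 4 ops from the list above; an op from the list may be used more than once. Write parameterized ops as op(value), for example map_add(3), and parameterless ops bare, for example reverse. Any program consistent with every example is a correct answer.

filter_gt(4) | sort_asc | sort_desc | count_odd

Check, running the answer program on each example:
  [-23, 31, 7] -> [31, 7] -> [7, 31] -> [31, 7] -> 2
  [26, 25, 20, 11, 29, -14, -15, 17, 37, -27] -> [26, 25, 20, 11, 29, 17, 37] -> [11, 17, 20, 25, 26, 29, 37] -> [37, 29, 26, 25, 20, 17, 11] -> 5
  [-34, 7, 18, 2, 34, 32, -12, 12, 29] -> [7, 18, 34, 32, 12, 29] -> [7, 12, 18, 29, 32, 34] -> [34, 32, 29, 18, 12, 7] -> 2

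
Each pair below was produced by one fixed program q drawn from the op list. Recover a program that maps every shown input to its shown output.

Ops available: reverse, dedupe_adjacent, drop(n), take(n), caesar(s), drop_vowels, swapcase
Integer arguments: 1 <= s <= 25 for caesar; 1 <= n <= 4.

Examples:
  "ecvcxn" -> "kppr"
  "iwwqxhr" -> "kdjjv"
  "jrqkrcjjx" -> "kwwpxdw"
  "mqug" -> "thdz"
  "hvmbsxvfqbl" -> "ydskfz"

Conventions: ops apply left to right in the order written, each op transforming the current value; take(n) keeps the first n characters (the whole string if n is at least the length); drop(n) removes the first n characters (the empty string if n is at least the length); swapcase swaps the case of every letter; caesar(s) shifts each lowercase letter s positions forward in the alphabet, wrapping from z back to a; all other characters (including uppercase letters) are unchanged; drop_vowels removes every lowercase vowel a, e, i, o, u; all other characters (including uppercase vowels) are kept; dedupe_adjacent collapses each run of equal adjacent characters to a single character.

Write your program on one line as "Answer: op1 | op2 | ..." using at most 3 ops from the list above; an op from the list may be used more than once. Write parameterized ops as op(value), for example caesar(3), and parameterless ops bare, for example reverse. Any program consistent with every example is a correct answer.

caesar(13) | drop_vowels | reverse

Check, running the answer program on each example:
  "ecvcxn" -> "rpipka" -> "rppk" -> "kppr"
  "iwwqxhr" -> "vjjdkue" -> "vjjdk" -> "kdjjv"
  "jrqkrcjjx" -> "wedxepwwk" -> "wdxpwwk" -> "kwwpxdw"
  "mqug" -> "zdht" -> "zdht" -> "thdz"
  "hvmbsxvfqbl" -> "uizofkisdoy" -> "zfksdy" -> "ydskfz"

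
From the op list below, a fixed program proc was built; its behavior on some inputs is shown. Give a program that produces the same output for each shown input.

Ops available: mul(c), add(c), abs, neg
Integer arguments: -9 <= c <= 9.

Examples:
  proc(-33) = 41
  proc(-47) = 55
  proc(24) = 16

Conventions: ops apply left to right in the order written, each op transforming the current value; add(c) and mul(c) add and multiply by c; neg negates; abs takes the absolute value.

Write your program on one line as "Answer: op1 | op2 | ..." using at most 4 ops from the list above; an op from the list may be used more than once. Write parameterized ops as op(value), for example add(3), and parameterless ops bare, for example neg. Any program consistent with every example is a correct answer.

neg | add(8) | abs

Check, running the answer program on each example:
  -33 -> 33 -> 41 -> 41
  -47 -> 47 -> 55 -> 55
  24 -> -24 -> -16 -> 16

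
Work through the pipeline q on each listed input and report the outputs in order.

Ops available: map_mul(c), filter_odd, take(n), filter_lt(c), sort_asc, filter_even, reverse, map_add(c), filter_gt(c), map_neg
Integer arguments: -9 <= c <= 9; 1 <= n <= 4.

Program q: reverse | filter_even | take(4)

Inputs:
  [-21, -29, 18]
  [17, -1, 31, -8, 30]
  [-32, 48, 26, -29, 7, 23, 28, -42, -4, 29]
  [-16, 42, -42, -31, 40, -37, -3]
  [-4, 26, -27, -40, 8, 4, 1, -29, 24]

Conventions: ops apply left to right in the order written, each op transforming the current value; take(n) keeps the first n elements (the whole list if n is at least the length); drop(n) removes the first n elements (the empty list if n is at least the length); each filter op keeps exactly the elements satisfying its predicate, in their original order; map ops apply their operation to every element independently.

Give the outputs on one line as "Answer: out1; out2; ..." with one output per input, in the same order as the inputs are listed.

Execution, op by op:
  [-21, -29, 18] -> [18, -29, -21] -> [18] -> [18]
  [17, -1, 31, -8, 30] -> [30, -8, 31, -1, 17] -> [30, -8] -> [30, -8]
  [-32, 48, 26, -29, 7, 23, 28, -42, -4, 29] -> [29, -4, -42, 28, 23, 7, -29, 26, 48, -32] -> [-4, -42, 28, 26, 48, -32] -> [-4, -42, 28, 26]
  [-16, 42, -42, -31, 40, -37, -3] -> [-3, -37, 40, -31, -42, 42, -16] -> [40, -42, 42, -16] -> [40, -42, 42, -16]
  [-4, 26, -27, -40, 8, 4, 1, -29, 24] -> [24, -29, 1, 4, 8, -40, -27, 26, -4] -> [24, 4, 8, -40, 26, -4] -> [24, 4, 8, -40]

[18]; [30, -8]; [-4, -42, 28, 26]; [40, -42, 42, -16]; [24, 4, 8, -40]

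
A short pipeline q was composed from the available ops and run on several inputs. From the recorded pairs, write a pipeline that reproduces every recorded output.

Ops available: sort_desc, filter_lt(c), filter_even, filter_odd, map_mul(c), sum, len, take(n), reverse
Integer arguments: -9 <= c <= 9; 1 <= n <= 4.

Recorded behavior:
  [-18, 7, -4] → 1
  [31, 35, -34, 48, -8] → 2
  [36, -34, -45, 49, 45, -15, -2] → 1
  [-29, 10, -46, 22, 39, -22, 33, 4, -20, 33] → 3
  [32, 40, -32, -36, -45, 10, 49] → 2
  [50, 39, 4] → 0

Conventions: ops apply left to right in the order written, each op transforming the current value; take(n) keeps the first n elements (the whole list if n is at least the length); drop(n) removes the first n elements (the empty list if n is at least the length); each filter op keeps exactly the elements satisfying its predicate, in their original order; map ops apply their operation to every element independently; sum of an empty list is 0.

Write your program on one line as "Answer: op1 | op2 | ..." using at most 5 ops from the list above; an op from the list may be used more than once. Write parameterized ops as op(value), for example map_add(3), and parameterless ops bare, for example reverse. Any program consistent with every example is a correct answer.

filter_lt(-4) | filter_even | sort_desc | len

Check, running the answer program on each example:
  [-18, 7, -4] -> [-18] -> [-18] -> [-18] -> 1
  [31, 35, -34, 48, -8] -> [-34, -8] -> [-34, -8] -> [-8, -34] -> 2
  [36, -34, -45, 49, 45, -15, -2] -> [-34, -45, -15] -> [-34] -> [-34] -> 1
  [-29, 10, -46, 22, 39, -22, 33, 4, -20, 33] -> [-29, -46, -22, -20] -> [-46, -22, -20] -> [-20, -22, -46] -> 3
  [32, 40, -32, -36, -45, 10, 49] -> [-32, -36, -45] -> [-32, -36] -> [-32, -36] -> 2
  [50, 39, 4] -> [] -> [] -> [] -> 0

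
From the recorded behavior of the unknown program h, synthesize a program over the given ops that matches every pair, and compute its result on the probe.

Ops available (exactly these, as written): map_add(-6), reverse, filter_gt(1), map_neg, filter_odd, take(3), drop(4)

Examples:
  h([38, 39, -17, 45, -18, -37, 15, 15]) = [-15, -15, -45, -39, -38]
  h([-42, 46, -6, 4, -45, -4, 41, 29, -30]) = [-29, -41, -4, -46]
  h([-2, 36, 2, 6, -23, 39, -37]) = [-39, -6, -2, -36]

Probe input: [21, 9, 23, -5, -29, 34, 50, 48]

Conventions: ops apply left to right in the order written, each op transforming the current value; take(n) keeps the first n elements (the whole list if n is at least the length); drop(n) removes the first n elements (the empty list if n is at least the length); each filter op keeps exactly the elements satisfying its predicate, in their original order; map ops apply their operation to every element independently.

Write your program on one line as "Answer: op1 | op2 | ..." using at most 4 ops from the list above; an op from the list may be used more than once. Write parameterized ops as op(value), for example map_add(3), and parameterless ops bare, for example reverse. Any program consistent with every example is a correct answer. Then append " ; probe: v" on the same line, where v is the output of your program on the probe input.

filter_gt(1) | reverse | map_neg ; probe: [-48, -50, -34, -23, -9, -21]

Check, running the answer program on each example:
  [38, 39, -17, 45, -18, -37, 15, 15] -> [38, 39, 45, 15, 15] -> [15, 15, 45, 39, 38] -> [-15, -15, -45, -39, -38]
  [-42, 46, -6, 4, -45, -4, 41, 29, -30] -> [46, 4, 41, 29] -> [29, 41, 4, 46] -> [-29, -41, -4, -46]
  [-2, 36, 2, 6, -23, 39, -37] -> [36, 2, 6, 39] -> [39, 6, 2, 36] -> [-39, -6, -2, -36]
  probe: [21, 9, 23, -5, -29, 34, 50, 48] -> [21, 9, 23, 34, 50, 48] -> [48, 50, 34, 23, 9, 21] -> [-48, -50, -34, -23, -9, -21]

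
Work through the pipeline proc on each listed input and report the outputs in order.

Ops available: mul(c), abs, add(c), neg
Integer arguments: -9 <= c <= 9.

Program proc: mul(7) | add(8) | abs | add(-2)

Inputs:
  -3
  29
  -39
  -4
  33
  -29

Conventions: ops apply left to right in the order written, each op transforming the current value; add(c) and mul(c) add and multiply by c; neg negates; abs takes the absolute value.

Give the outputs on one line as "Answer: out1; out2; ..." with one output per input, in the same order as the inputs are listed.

11; 209; 263; 18; 237; 193

Execution, op by op:
  -3 -> -21 -> -13 -> 13 -> 11
  29 -> 203 -> 211 -> 211 -> 209
  -39 -> -273 -> -265 -> 265 -> 263
  -4 -> -28 -> -20 -> 20 -> 18
  33 -> 231 -> 239 -> 239 -> 237
  -29 -> -203 -> -195 -> 195 -> 193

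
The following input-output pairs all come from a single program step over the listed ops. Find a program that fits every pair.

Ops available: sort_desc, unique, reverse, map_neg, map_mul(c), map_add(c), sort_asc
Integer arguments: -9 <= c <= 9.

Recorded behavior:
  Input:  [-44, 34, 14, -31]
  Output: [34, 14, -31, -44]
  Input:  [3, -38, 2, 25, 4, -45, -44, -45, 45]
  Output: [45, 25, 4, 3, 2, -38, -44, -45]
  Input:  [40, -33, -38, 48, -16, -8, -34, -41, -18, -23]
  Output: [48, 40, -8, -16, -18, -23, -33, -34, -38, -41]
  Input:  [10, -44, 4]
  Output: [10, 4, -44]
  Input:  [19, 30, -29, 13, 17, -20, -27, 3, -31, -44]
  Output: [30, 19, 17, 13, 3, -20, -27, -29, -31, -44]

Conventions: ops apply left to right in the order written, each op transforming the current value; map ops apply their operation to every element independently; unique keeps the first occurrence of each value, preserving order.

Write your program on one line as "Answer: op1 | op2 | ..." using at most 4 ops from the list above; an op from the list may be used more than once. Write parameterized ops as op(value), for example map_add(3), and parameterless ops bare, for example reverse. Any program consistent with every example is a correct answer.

reverse | sort_asc | sort_desc | unique

Check, running the answer program on each example:
  [-44, 34, 14, -31] -> [-31, 14, 34, -44] -> [-44, -31, 14, 34] -> [34, 14, -31, -44] -> [34, 14, -31, -44]
  [3, -38, 2, 25, 4, -45, -44, -45, 45] -> [45, -45, -44, -45, 4, 25, 2, -38, 3] -> [-45, -45, -44, -38, 2, 3, 4, 25, 45] -> [45, 25, 4, 3, 2, -38, -44, -45, -45] -> [45, 25, 4, 3, 2, -38, -44, -45]
  [40, -33, -38, 48, -16, -8, -34, -41, -18, -23] -> [-23, -18, -41, -34, -8, -16, 48, -38, -33, 40] -> [-41, -38, -34, -33, -23, -18, -16, -8, 40, 48] -> [48, 40, -8, -16, -18, -23, -33, -34, -38, -41] -> [48, 40, -8, -16, -18, -23, -33, -34, -38, -41]
  [10, -44, 4] -> [4, -44, 10] -> [-44, 4, 10] -> [10, 4, -44] -> [10, 4, -44]
  [19, 30, -29, 13, 17, -20, -27, 3, -31, -44] -> [-44, -31, 3, -27, -20, 17, 13, -29, 30, 19] -> [-44, -31, -29, -27, -20, 3, 13, 17, 19, 30] -> [30, 19, 17, 13, 3, -20, -27, -29, -31, -44] -> [30, 19, 17, 13, 3, -20, -27, -29, -31, -44]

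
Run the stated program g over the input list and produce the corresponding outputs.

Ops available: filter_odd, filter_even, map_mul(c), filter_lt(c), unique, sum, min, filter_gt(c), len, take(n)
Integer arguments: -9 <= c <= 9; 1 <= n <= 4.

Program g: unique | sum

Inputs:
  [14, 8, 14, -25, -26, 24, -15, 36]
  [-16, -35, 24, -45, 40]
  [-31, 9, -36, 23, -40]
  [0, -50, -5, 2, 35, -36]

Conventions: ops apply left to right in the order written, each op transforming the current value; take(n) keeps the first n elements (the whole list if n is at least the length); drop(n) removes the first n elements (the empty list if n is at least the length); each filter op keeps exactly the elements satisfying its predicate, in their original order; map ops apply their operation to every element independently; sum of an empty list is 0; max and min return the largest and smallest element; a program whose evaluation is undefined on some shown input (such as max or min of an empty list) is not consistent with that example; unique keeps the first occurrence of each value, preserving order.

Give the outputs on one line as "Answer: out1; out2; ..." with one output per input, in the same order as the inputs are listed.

Execution, op by op:
  [14, 8, 14, -25, -26, 24, -15, 36] -> [14, 8, -25, -26, 24, -15, 36] -> 16
  [-16, -35, 24, -45, 40] -> [-16, -35, 24, -45, 40] -> -32
  [-31, 9, -36, 23, -40] -> [-31, 9, -36, 23, -40] -> -75
  [0, -50, -5, 2, 35, -36] -> [0, -50, -5, 2, 35, -36] -> -54

16; -32; -75; -54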